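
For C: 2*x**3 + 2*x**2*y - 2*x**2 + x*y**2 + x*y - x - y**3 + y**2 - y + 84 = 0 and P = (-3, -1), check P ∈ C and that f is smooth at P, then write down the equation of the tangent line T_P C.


Tangent line at P: 77*x + 15*y + 246 = 0.

Step 1: f(-3, -1) = 0, so P lies on C.
Step 2: partial derivatives
  f_x(x, y) = 6*x**2 + 4*x*y - 4*x + y**2 + y - 1, f_y(x, y) = 2*x**2 + 2*x*y + x - 3*y**2 + 2*y - 1.
  f_x(P) = 77, f_y(P) = 15 (gradient nonzero, so P is smooth).
Step 3: tangent line at P: 77·(x − -3) + 15·(y − -1) = 0.
Expanding: 77*x + 15*y + 246 = 0.


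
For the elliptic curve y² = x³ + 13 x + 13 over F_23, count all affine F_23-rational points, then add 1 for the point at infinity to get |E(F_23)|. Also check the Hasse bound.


Affine points = {(0, 6), (0, 17), (1, 2), (1, 21), (2, 1), (2, 22), (6, 10), (6, 13), (8, 10), (8, 13), (9, 10), (9, 13), (10, 4), (10, 19), (14, 8), (14, 15), (15, 8), (15, 15), (16, 4), (16, 19), (17, 8), (17, 15), (19, 9), (19, 14), (20, 4), (20, 19), (21, 5), (21, 18)}; affine count = 28; |E(F_23)| = 29.

Discriminant check: Δ ∝ 4a³ + 27b² = 4·13³ + 27·13² = 4·2197 + 27·169 ≡ 11 (mod 23). Nonzero ⇒ E is nonsingular.
For each x ∈ F_23, compute rhs = x³ + 13·x + 13 mod 23, then count y ∈ F_23 with y² ≡ rhs.
  x = 0: rhs = 13, matching y values: 6, 17 (2 points).
  x = 1: rhs = 4, matching y values: 2, 21 (2 points).
  x = 2: rhs = 1, matching y values: 1, 22 (2 points).
  x = 3: rhs = 10, matching y values: none (0 points).
  x = 4: rhs = 14, matching y values: none (0 points).
  x = 5: rhs = 19, matching y values: none (0 points).
  x = 6: rhs = 8, matching y values: 10, 13 (2 points).
  x = 7: rhs = 10, matching y values: none (0 points).
  x = 8: rhs = 8, matching y values: 10, 13 (2 points).
  x = 9: rhs = 8, matching y values: 10, 13 (2 points).
  x = 10: rhs = 16, matching y values: 4, 19 (2 points).
  x = 11: rhs = 15, matching y values: none (0 points).
  x = 12: rhs = 11, matching y values: none (0 points).
  x = 13: rhs = 10, matching y values: none (0 points).
  x = 14: rhs = 18, matching y values: 8, 15 (2 points).
  x = 15: rhs = 18, matching y values: 8, 15 (2 points).
  x = 16: rhs = 16, matching y values: 4, 19 (2 points).
  x = 17: rhs = 18, matching y values: 8, 15 (2 points).
  x = 18: rhs = 7, matching y values: none (0 points).
  x = 19: rhs = 12, matching y values: 9, 14 (2 points).
  x = 20: rhs = 16, matching y values: 4, 19 (2 points).
  x = 21: rhs = 2, matching y values: 5, 18 (2 points).
  x = 22: rhs = 22, matching y values: none (0 points).
Total affine count: 28.
Full point count |E(F_23)| = 28 + 1 = 29.
Hasse bound: |29 − (23+1)| = |5| = 5 ≤ 2√23 ≈ 9.5917 ✓.


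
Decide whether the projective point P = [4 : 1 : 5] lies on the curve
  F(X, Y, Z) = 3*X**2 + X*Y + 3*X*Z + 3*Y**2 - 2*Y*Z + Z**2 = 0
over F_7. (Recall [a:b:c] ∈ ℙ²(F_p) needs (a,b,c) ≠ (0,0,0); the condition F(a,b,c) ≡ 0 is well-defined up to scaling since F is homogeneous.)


F(4,1,5) ≡ 4 (mod 7); P is NOT on the curve.

Evaluate F(4, 1, 5) term-by-term (mod 7).
  3*X**2 ↦ 3·16·1·1 = 48
  X*Y ↦ 1·4·1·1 = 4
  3*X*Z ↦ 3·4·1·5 = 60
  3*Y**2 ↦ 3·1·1·1 = 3
  -2*Y*Z ↦ -2·1·1·5 = -10
  Z**2 ↦ 1·1·1·25 = 25
Sum: F(4, 1, 5) = (48) + (4) + (60) + (3) + (-10) + (25) = 130.
Reducing mod 7: 130 ≡ 4 (mod 7).
Since F(a, b, c) ≡ 4 ≠ 0 (mod 7), P does NOT lie on the curve.


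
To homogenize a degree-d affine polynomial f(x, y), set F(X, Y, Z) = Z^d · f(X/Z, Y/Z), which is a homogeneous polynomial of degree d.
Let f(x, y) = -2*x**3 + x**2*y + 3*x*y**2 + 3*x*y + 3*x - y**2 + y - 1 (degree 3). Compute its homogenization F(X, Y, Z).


F(X, Y, Z) = -2*X**3 + X**2*Y + 3*X*Y**2 + 3*X*Y*Z + 3*X*Z**2 - Y**2*Z + Y*Z**2 - Z**3

deg(f) = 3.
Substitute x = X/Z, y = Y/Z into f, then multiply by Z^3.
  monomial -2·x^3·y^0 ↦ -2·X^3·Y^0·Z^0.
  monomial 1·x^2·y^1 ↦ 1·X^2·Y^1·Z^0.
  monomial 3·x^1·y^2 ↦ 3·X^1·Y^2·Z^0.
  monomial 3·x^1·y^1 ↦ 3·X^1·Y^1·Z^1.
  monomial 3·x^1·y^0 ↦ 3·X^1·Y^0·Z^2.
  monomial -1·x^0·y^2 ↦ -1·X^0·Y^2·Z^1.
  monomial 1·x^0·y^1 ↦ 1·X^0·Y^1·Z^2.
  monomial -1·x^0·y^0 ↦ -1·X^0·Y^0·Z^3.
Collecting: F(X, Y, Z) = -2*X**3 + X**2*Y + 3*X*Y**2 + 3*X*Y*Z + 3*X*Z**2 - Y**2*Z + Y*Z**2 - Z**3.


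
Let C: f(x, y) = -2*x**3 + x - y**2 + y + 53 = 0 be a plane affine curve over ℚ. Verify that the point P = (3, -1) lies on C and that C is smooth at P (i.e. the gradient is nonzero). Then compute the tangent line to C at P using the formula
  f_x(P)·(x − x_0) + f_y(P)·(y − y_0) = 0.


Tangent line at P: -53*x + 3*y + 162 = 0.

Step 1: f(3, -1) = 0, so P lies on C.
Step 2: partial derivatives
  f_x(x, y) = 1 - 6*x**2, f_y(x, y) = 1 - 2*y.
  f_x(P) = -53, f_y(P) = 3 (gradient nonzero, so P is smooth).
Step 3: tangent line at P: -53·(x − 3) + 3·(y − -1) = 0.
Expanding: -53*x + 3*y + 162 = 0.


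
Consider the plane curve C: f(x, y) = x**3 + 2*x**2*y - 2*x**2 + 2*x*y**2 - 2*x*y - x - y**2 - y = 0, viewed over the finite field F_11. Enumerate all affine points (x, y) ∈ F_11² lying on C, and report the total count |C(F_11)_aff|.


Affine F_11-points: {(0, 0), (0, 10), (1, 2), (1, 10), (2, 5), (3, 1), (3, 10), (4, 6), (4, 8), (6, 4)}; count = 10.

For each of the 121 pairs (x, y) ∈ F_11², evaluate f(x, y) mod 11. Record the zeros.
  x = 0: [0↦0, 1↦9, 2↦5, 3↦10, 4↦2, 5↦3, 6↦2, 7↦10, 8↦5, 9↦9, 10↦0]  zeros at y ∈ {0, 10}
  x = 1: [0↦9, 1↦9, 2↦0, 3↦4, 4↦10, 5↦7, 6↦6, 7↦7, 8↦10, 9↦4, 10↦0]  zeros at y ∈ {2, 10}
  x = 2: [0↦9, 1↦4, 2↦5, 3↦1, 4↦3, 5↦0, 6↦3, 7↦1, 8↦5, 9↦4, 10↦9]  zeros at y ∈ {5}
  x = 3: [0↦6, 1↦0, 2↦4, 3↦7, 4↦9, 5↦10, 6↦10, 7↦9, 8↦7, 9↦4, 10↦0]  zeros at y ∈ {1, 10}
  x = 4: [0↦6, 1↦3, 2↦3, 3↦6, 4↦1, 5↦10, 6↦0, 7↦4, 8↦0, 9↦10, 10↦1]  zeros at y ∈ {6, 8}
  x = 5: [0↦4, 1↦8, 2↦8, 3↦4, 4↦7, 5↦6, 6↦1, 7↦3, 8↦1, 9↦6, 10↦7]  zeros at y ∈ ∅
  x = 6: [0↦6, 1↦10, 2↦3, 3↦7, 4↦0, 5↦4, 6↦8, 7↦1, 8↦5, 9↦9, 10↦2]  zeros at y ∈ {4}
  x = 7: [0↦7, 1↦4, 2↦5, 3↦10, 4↦8, 5↦10, 6↦5, 7↦4, 8↦7, 9↦3, 10↦3]  zeros at y ∈ ∅
  x = 8: [0↦2, 1↦7, 2↦9, 3↦8, 4↦4, 5↦8, 6↦9, 7↦7, 8↦2, 9↦5, 10↦5]  zeros at y ∈ ∅
  x = 9: [0↦8, 1↦3, 2↦10, 3↦7, 4↦5, 5↦4, 6↦4, 7↦5, 8↦7, 9↦10, 10↦3]  zeros at y ∈ ∅
  x = 10: [0↦9, 1↦9, 2↦3, 3↦2, 4↦6, 5↦4, 6↦7, 7↦4, 8↦6, 9↦2, 10↦3]  zeros at y ∈ ∅
Collecting zeros: affine points = {(0, 0), (0, 10), (1, 2), (1, 10), (2, 5), (3, 1), (3, 10), (4, 6), (4, 8), (6, 4)}.
Total count |C(F_11)_aff| = 10.


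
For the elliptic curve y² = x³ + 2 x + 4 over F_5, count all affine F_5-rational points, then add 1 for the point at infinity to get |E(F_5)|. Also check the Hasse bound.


Affine points = {(0, 2), (0, 3), (2, 1), (2, 4), (4, 1), (4, 4)}; affine count = 6; |E(F_5)| = 7.

Discriminant check: Δ ∝ 4a³ + 27b² = 4·2³ + 27·4² = 4·8 + 27·16 ≡ 4 (mod 5). Nonzero ⇒ E is nonsingular.
For each x ∈ F_5, compute rhs = x³ + 2·x + 4 mod 5, then count y ∈ F_5 with y² ≡ rhs.
  x = 0: rhs = 4, matching y values: 2, 3 (2 points).
  x = 1: rhs = 2, matching y values: none (0 points).
  x = 2: rhs = 1, matching y values: 1, 4 (2 points).
  x = 3: rhs = 2, matching y values: none (0 points).
  x = 4: rhs = 1, matching y values: 1, 4 (2 points).
Total affine count: 6.
Full point count |E(F_5)| = 6 + 1 = 7.
Hasse bound: |7 − (5+1)| = |1| = 1 ≤ 2√5 ≈ 4.4721 ✓.


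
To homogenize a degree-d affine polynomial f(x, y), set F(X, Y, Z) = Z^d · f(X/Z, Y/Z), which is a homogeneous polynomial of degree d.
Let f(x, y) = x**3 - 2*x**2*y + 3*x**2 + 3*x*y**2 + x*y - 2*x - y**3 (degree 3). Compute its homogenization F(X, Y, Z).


F(X, Y, Z) = X**3 - 2*X**2*Y + 3*X**2*Z + 3*X*Y**2 + X*Y*Z - 2*X*Z**2 - Y**3

deg(f) = 3.
Substitute x = X/Z, y = Y/Z into f, then multiply by Z^3.
  monomial 1·x^3·y^0 ↦ 1·X^3·Y^0·Z^0.
  monomial -2·x^2·y^1 ↦ -2·X^2·Y^1·Z^0.
  monomial 3·x^2·y^0 ↦ 3·X^2·Y^0·Z^1.
  monomial 3·x^1·y^2 ↦ 3·X^1·Y^2·Z^0.
  monomial 1·x^1·y^1 ↦ 1·X^1·Y^1·Z^1.
  monomial -2·x^1·y^0 ↦ -2·X^1·Y^0·Z^2.
  monomial -1·x^0·y^3 ↦ -1·X^0·Y^3·Z^0.
Collecting: F(X, Y, Z) = X**3 - 2*X**2*Y + 3*X**2*Z + 3*X*Y**2 + X*Y*Z - 2*X*Z**2 - Y**3.


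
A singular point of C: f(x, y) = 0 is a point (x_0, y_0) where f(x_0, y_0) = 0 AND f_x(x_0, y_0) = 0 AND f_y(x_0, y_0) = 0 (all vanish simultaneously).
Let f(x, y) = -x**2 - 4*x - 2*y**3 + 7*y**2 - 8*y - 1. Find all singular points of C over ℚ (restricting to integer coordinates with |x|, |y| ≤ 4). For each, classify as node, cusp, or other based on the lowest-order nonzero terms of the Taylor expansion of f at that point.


Singular points: {(-2, 1)}; classification: node.

Compute partial derivatives:
  f_x = -2*x - 4.
  f_y = -6*y**2 + 14*y - 8.
Scan x_0 ∈ {−4, ..., 4}. For each x_0, f_y(x_0, y) is a polynomial in y; find its integer roots y ∈ {−4, ..., 4}, then test f_x and f at those candidates.
  x = -4: f_y(-4, y) = -6*y**2 + 14*y - 8; vanishes at y ∈ {1}. (-4, 1): f_x = 4 ≠ 0.
  x = -3: f_y(-3, y) = -6*y**2 + 14*y - 8; vanishes at y ∈ {1}. (-3, 1): f_x = 2 ≠ 0.
  x = -2: f_y(-2, y) = -6*y**2 + 14*y - 8; vanishes at y ∈ {1}. (-2, 1): f_x = 0, f = 0 — SINGULAR.
  x = -1: f_y(-1, y) = -6*y**2 + 14*y - 8; vanishes at y ∈ {1}. (-1, 1): f_x = -2 ≠ 0.
  x = 0: f_y(0, y) = -6*y**2 + 14*y - 8; vanishes at y ∈ {1}. (0, 1): f_x = -4 ≠ 0.
  x = 1: f_y(1, y) = -6*y**2 + 14*y - 8; vanishes at y ∈ {1}. (1, 1): f_x = -6 ≠ 0.
  x = 2: f_y(2, y) = -6*y**2 + 14*y - 8; vanishes at y ∈ {1}. (2, 1): f_x = -8 ≠ 0.
  x = 3: f_y(3, y) = -6*y**2 + 14*y - 8; vanishes at y ∈ {1}. (3, 1): f_x = -10 ≠ 0.
  x = 4: f_y(4, y) = -6*y**2 + 14*y - 8; vanishes at y ∈ {1}. (4, 1): f_x = -12 ≠ 0.
Only singular point on the grid: (-2, 1).
Classify: substitute x = -2 + u, y = 1 + v and expand: f = -u**2 - 2*v**3 + v**2.
No constant or linear terms (consistent with a singular point). Quadratic part: -u**2 + v**2. Cubic part: -2*v**3.
The quadratic part v**2 - u**2 = (v − u)(v + u) splits into two distinct linear factors, so there are two distinct tangent lines y − 1 = ±(x − -2) — this is a node (ordinary double point).
Classification: node.


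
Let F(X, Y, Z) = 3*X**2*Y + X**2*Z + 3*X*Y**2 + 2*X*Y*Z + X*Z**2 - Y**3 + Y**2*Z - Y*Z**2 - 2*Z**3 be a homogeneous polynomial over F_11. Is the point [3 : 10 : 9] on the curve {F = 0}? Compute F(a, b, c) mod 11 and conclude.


F(3,10,9) ≡ 7 (mod 11); P is NOT on the curve.

Evaluate F(3, 10, 9) term-by-term (mod 11).
  3*X**2*Y ↦ 3·9·10·1 = 270
  X**2*Z ↦ 1·9·1·9 = 81
  3*X*Y**2 ↦ 3·3·100·1 = 900
  2*X*Y*Z ↦ 2·3·10·9 = 540
  X*Z**2 ↦ 1·3·1·81 = 243
  -Y**3 ↦ -1·1·1000·1 = -1000
  Y**2*Z ↦ 1·1·100·9 = 900
  -Y*Z**2 ↦ -1·1·10·81 = -810
  -2*Z**3 ↦ -2·1·1·729 = -1458
Sum: F(3, 10, 9) = (270) + (81) + (900) + (540) + (243) + (-1000) + (900) + (-810) + (-1458) = -334.
Reducing mod 11: -334 ≡ 7 (mod 11).
Since F(a, b, c) ≡ 7 ≠ 0 (mod 11), P does NOT lie on the curve.


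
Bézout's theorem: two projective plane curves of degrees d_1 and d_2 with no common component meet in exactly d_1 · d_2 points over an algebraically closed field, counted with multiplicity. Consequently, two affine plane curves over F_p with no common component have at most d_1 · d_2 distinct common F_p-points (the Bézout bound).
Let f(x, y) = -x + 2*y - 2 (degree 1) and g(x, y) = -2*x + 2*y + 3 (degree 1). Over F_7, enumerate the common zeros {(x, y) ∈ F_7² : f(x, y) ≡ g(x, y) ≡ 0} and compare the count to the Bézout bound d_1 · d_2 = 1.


Common zeros: {(5, 0)}; count = 1; Bézout bound = 1.

deg(f) = 1, deg(g) = 1, so Bézout bound = 1.
Scan x ∈ F_7. For each x, list the y ∈ F_7 with f(x, y) ≡ 0 and those with g(x, y) ≡ 0 (mod 7); the common zeros in that column are the intersection.
  x = 0: f ≡ 0 at y ∈ {1}; g ≡ 0 at y ∈ {2}; common: ∅.
  x = 1: f ≡ 0 at y ∈ {5}; g ≡ 0 at y ∈ {3}; common: ∅.
  x = 2: f ≡ 0 at y ∈ {2}; g ≡ 0 at y ∈ {4}; common: ∅.
  x = 3: f ≡ 0 at y ∈ {6}; g ≡ 0 at y ∈ {5}; common: ∅.
  x = 4: f ≡ 0 at y ∈ {3}; g ≡ 0 at y ∈ {6}; common: ∅.
  x = 5: f ≡ 0 at y ∈ {0}; g ≡ 0 at y ∈ {0}; common: {0}.
  x = 6: f ≡ 0 at y ∈ {4}; g ≡ 0 at y ∈ {1}; common: ∅.
Collecting: common zeros = {(5, 0)}, so the count is 1.
Comparison with the Bézout bound: 1 ≤ 1 = deg(f)·deg(g), as expected for curves with no common component (the bound is attained).


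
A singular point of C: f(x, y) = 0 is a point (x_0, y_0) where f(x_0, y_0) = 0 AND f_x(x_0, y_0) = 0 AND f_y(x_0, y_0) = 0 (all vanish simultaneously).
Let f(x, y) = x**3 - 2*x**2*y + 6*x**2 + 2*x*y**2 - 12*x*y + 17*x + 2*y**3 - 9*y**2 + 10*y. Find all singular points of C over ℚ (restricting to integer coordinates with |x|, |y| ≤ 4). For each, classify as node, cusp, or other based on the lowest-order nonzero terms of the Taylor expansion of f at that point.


Singular points: {(-1, 2)}; classification: node.

Compute partial derivatives:
  f_x = 3*x**2 - 4*x*y + 12*x + 2*y**2 - 12*y + 17.
  f_y = -2*x**2 + 4*x*y - 12*x + 6*y**2 - 18*y + 10.
Scan x_0 ∈ {−4, ..., 4}. For each x_0, f_y(x_0, y) is a polynomial in y; find its integer roots y ∈ {−4, ..., 4}, then test f_x and f at those candidates.
  x = -4: f_y(-4, y) = 6*y**2 - 34*y + 26; no integer root y with |y| ≤ 4.
  x = -3: f_y(-3, y) = 6*y**2 - 30*y + 28; no integer root y with |y| ≤ 4.
  x = -2: f_y(-2, y) = 6*y**2 - 26*y + 26; no integer root y with |y| ≤ 4.
  x = -1: f_y(-1, y) = 6*y**2 - 22*y + 20; vanishes at y ∈ {2}. (-1, 2): f_x = 0, f = 0 — SINGULAR.
  x = 0: f_y(0, y) = 6*y**2 - 18*y + 10; no integer root y with |y| ≤ 4.
  x = 1: f_y(1, y) = 6*y**2 - 14*y - 4; no integer root y with |y| ≤ 4.
  x = 2: f_y(2, y) = 6*y**2 - 10*y - 22; no integer root y with |y| ≤ 4.
  x = 3: f_y(3, y) = 6*y**2 - 6*y - 44; no integer root y with |y| ≤ 4.
  x = 4: f_y(4, y) = 6*y**2 - 2*y - 70; no integer root y with |y| ≤ 4.
Only singular point on the grid: (-1, 2).
Classify: substitute x = -1 + u, y = 2 + v and expand: f = u**3 - 2*u**2*v - u**2 + 2*u*v**2 + 2*v**3 + v**2.
No constant or linear terms (consistent with a singular point). Quadratic part: -u**2 + v**2. Cubic part: u**3 - 2*u**2*v + 2*u*v**2 + 2*v**3.
The quadratic part v**2 - u**2 = (v − u)(v + u) splits into two distinct linear factors, so there are two distinct tangent lines y − 2 = ±(x − -1) — this is a node (ordinary double point).
Classification: node.


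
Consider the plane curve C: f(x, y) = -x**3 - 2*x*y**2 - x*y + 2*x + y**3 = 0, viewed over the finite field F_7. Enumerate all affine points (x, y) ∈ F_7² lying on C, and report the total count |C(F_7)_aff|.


Affine F_7-points: {(0, 0), (1, 3), (2, 6), (3, 0), (4, 0), (5, 4)}; count = 6.

For each of the 49 pairs (x, y) ∈ F_7², evaluate f(x, y) mod 7. Record the zeros.
  x = 0: [0↦0, 1↦1, 2↦1, 3↦6, 4↦1, 5↦6, 6↦6]  zeros at y ∈ {0}
  x = 1: [0↦1, 1↦6, 2↦6, 3↦0, 4↦1, 5↦1, 6↦6]  zeros at y ∈ {3}
  x = 2: [0↦3, 1↦5, 2↦5, 3↦2, 4↦2, 5↦4, 6↦0]  zeros at y ∈ {6}
  x = 3: [0↦0, 1↦6, 2↦6, 3↦6, 4↦5, 5↦2, 6↦3]  zeros at y ∈ {0}
  x = 4: [0↦0, 1↦3, 2↦3, 3↦6, 4↦4, 5↦3, 6↦2]  zeros at y ∈ {0}
  x = 5: [0↦4, 1↦4, 2↦4, 3↦3, 4↦0, 5↦1, 6↦5]  zeros at y ∈ {4}
  x = 6: [0↦6, 1↦3, 2↦3, 3↦5, 4↦1, 5↦4, 6↦6]  zeros at y ∈ ∅
Collecting zeros: affine points = {(0, 0), (1, 3), (2, 6), (3, 0), (4, 0), (5, 4)}.
Total count |C(F_7)_aff| = 6.


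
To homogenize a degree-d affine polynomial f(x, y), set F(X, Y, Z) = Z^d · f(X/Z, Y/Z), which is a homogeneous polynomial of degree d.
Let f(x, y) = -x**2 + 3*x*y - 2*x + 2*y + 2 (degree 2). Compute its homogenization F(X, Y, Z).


F(X, Y, Z) = -X**2 + 3*X*Y - 2*X*Z + 2*Y*Z + 2*Z**2

deg(f) = 2.
Substitute x = X/Z, y = Y/Z into f, then multiply by Z^2.
  monomial -1·x^2·y^0 ↦ -1·X^2·Y^0·Z^0.
  monomial 3·x^1·y^1 ↦ 3·X^1·Y^1·Z^0.
  monomial -2·x^1·y^0 ↦ -2·X^1·Y^0·Z^1.
  monomial 2·x^0·y^1 ↦ 2·X^0·Y^1·Z^1.
  monomial 2·x^0·y^0 ↦ 2·X^0·Y^0·Z^2.
Collecting: F(X, Y, Z) = -X**2 + 3*X*Y - 2*X*Z + 2*Y*Z + 2*Z**2.


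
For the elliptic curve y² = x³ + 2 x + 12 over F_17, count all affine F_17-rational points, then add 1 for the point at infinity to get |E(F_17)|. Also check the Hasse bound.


Affine points = {(1, 7), (1, 10), (4, 4), (4, 13), (6, 6), (6, 11), (8, 8), (8, 9), (12, 8), (12, 9), (13, 5), (13, 12), (14, 8), (14, 9), (15, 0), (16, 3), (16, 14)}; affine count = 17; |E(F_17)| = 18.

Discriminant check: Δ ∝ 4a³ + 27b² = 4·2³ + 27·12² = 4·8 + 27·144 ≡ 10 (mod 17). Nonzero ⇒ E is nonsingular.
For each x ∈ F_17, compute rhs = x³ + 2·x + 12 mod 17, then count y ∈ F_17 with y² ≡ rhs.
  x = 0: rhs = 12, matching y values: none (0 points).
  x = 1: rhs = 15, matching y values: 7, 10 (2 points).
  x = 2: rhs = 7, matching y values: none (0 points).
  x = 3: rhs = 11, matching y values: none (0 points).
  x = 4: rhs = 16, matching y values: 4, 13 (2 points).
  x = 5: rhs = 11, matching y values: none (0 points).
  x = 6: rhs = 2, matching y values: 6, 11 (2 points).
  x = 7: rhs = 12, matching y values: none (0 points).
  x = 8: rhs = 13, matching y values: 8, 9 (2 points).
  x = 9: rhs = 11, matching y values: none (0 points).
  x = 10: rhs = 12, matching y values: none (0 points).
  x = 11: rhs = 5, matching y values: none (0 points).
  x = 12: rhs = 13, matching y values: 8, 9 (2 points).
  x = 13: rhs = 8, matching y values: 5, 12 (2 points).
  x = 14: rhs = 13, matching y values: 8, 9 (2 points).
  x = 15: rhs = 0, matching y values: 0 (1 points).
  x = 16: rhs = 9, matching y values: 3, 14 (2 points).
Total affine count: 17.
Full point count |E(F_17)| = 17 + 1 = 18.
Hasse bound: |18 − (17+1)| = |0| = 0 ≤ 2√17 ≈ 8.2462 ✓.


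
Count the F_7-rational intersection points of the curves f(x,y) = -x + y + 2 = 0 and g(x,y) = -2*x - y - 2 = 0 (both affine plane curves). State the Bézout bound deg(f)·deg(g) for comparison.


Common zeros: {(0, 5)}; count = 1; Bézout bound = 1.

deg(f) = 1, deg(g) = 1, so Bézout bound = 1.
Scan x ∈ F_7. For each x, list the y ∈ F_7 with f(x, y) ≡ 0 and those with g(x, y) ≡ 0 (mod 7); the common zeros in that column are the intersection.
  x = 0: f ≡ 0 at y ∈ {5}; g ≡ 0 at y ∈ {5}; common: {5}.
  x = 1: f ≡ 0 at y ∈ {6}; g ≡ 0 at y ∈ {3}; common: ∅.
  x = 2: f ≡ 0 at y ∈ {0}; g ≡ 0 at y ∈ {1}; common: ∅.
  x = 3: f ≡ 0 at y ∈ {1}; g ≡ 0 at y ∈ {6}; common: ∅.
  x = 4: f ≡ 0 at y ∈ {2}; g ≡ 0 at y ∈ {4}; common: ∅.
  x = 5: f ≡ 0 at y ∈ {3}; g ≡ 0 at y ∈ {2}; common: ∅.
  x = 6: f ≡ 0 at y ∈ {4}; g ≡ 0 at y ∈ {0}; common: ∅.
Collecting: common zeros = {(0, 5)}, so the count is 1.
Comparison with the Bézout bound: 1 ≤ 1 = deg(f)·deg(g), as expected for curves with no common component (the bound is attained).


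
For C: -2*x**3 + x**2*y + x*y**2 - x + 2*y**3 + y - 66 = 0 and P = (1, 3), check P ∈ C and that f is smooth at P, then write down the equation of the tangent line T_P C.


Tangent line at P: 8*x + 62*y - 194 = 0.

Step 1: f(1, 3) = 0, so P lies on C.
Step 2: partial derivatives
  f_x(x, y) = -6*x**2 + 2*x*y + y**2 - 1, f_y(x, y) = x**2 + 2*x*y + 6*y**2 + 1.
  f_x(P) = 8, f_y(P) = 62 (gradient nonzero, so P is smooth).
Step 3: tangent line at P: 8·(x − 1) + 62·(y − 3) = 0.
Expanding: 8*x + 62*y - 194 = 0.


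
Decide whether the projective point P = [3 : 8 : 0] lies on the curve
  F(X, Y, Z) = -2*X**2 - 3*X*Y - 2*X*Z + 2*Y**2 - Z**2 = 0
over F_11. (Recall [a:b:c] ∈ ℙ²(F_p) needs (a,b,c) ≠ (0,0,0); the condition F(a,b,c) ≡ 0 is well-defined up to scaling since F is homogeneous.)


F(3,8,0) ≡ 5 (mod 11); P is NOT on the curve.

Evaluate F(3, 8, 0) term-by-term (mod 11).
  -2*X**2 ↦ -2·9·1·1 = -18
  -3*X*Y ↦ -3·3·8·1 = -72
  -2*X*Z ↦ -2·3·1·0 = 0
  2*Y**2 ↦ 2·1·64·1 = 128
  -Z**2 ↦ -1·1·1·0 = 0
Sum: F(3, 8, 0) = (-18) + (-72) + (0) + (128) + (0) = 38.
Reducing mod 11: 38 ≡ 5 (mod 11).
Since F(a, b, c) ≡ 5 ≠ 0 (mod 11), P does NOT lie on the curve.


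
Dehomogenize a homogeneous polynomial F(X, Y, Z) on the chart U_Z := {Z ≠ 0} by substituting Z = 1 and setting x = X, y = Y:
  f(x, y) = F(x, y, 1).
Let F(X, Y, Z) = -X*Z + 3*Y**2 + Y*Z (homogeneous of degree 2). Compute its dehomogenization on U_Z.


f(x, y) = -x + 3*y**2 + y

On U_Z we set Z = 1. Each monomial c·X^i·Y^j·Z^k in F becomes c·x^i·y^j·1^k = c·x^i·y^j.
Substituting Z = 1: F(X, Y, 1) = -x + 3*y**2 + y.
Note: deg(f) ≤ deg(F) = 2; strict inequality happens when F is divisible by Z (lost terms).


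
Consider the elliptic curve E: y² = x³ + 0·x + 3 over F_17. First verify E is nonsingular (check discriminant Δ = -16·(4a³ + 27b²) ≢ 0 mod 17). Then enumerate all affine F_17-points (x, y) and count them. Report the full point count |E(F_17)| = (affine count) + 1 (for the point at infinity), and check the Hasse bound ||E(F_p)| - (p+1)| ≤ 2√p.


Affine points = {(1, 2), (1, 15), (3, 8), (3, 9), (4, 4), (4, 13), (5, 3), (5, 14), (6, 7), (6, 10), (9, 1), (9, 16), (10, 0), (11, 5), (11, 12), (16, 6), (16, 11)}; affine count = 17; |E(F_17)| = 18.

Discriminant check: Δ ∝ 4a³ + 27b² = 4·0³ + 27·3² = 4·0 + 27·9 ≡ 5 (mod 17). Nonzero ⇒ E is nonsingular.
For each x ∈ F_17, compute rhs = x³ + 0·x + 3 mod 17, then count y ∈ F_17 with y² ≡ rhs.
  x = 0: rhs = 3, matching y values: none (0 points).
  x = 1: rhs = 4, matching y values: 2, 15 (2 points).
  x = 2: rhs = 11, matching y values: none (0 points).
  x = 3: rhs = 13, matching y values: 8, 9 (2 points).
  x = 4: rhs = 16, matching y values: 4, 13 (2 points).
  x = 5: rhs = 9, matching y values: 3, 14 (2 points).
  x = 6: rhs = 15, matching y values: 7, 10 (2 points).
  x = 7: rhs = 6, matching y values: none (0 points).
  x = 8: rhs = 5, matching y values: none (0 points).
  x = 9: rhs = 1, matching y values: 1, 16 (2 points).
  x = 10: rhs = 0, matching y values: 0 (1 points).
  x = 11: rhs = 8, matching y values: 5, 12 (2 points).
  x = 12: rhs = 14, matching y values: none (0 points).
  x = 13: rhs = 7, matching y values: none (0 points).
  x = 14: rhs = 10, matching y values: none (0 points).
  x = 15: rhs = 12, matching y values: none (0 points).
  x = 16: rhs = 2, matching y values: 6, 11 (2 points).
Total affine count: 17.
Full point count |E(F_17)| = 17 + 1 = 18.
Hasse bound: |18 − (17+1)| = |0| = 0 ≤ 2√17 ≈ 8.2462 ✓.


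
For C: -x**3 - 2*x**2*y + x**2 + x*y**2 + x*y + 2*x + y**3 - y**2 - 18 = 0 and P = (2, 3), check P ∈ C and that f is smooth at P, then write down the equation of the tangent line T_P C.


Tangent line at P: -18*x + 27*y - 45 = 0.

Step 1: f(2, 3) = 0, so P lies on C.
Step 2: partial derivatives
  f_x(x, y) = -3*x**2 - 4*x*y + 2*x + y**2 + y + 2, f_y(x, y) = -2*x**2 + 2*x*y + x + 3*y**2 - 2*y.
  f_x(P) = -18, f_y(P) = 27 (gradient nonzero, so P is smooth).
Step 3: tangent line at P: -18·(x − 2) + 27·(y − 3) = 0.
Expanding: -18*x + 27*y - 45 = 0.


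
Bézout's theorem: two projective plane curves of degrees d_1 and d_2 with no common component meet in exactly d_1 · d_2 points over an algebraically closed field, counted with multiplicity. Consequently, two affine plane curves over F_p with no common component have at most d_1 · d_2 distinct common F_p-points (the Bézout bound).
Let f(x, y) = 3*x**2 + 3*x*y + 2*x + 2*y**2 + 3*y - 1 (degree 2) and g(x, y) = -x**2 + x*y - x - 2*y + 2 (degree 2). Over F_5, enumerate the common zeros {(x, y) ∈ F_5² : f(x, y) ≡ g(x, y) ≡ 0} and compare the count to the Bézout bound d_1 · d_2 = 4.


Common zeros: ∅; count = 0; Bézout bound = 4.

deg(f) = 2, deg(g) = 2, so Bézout bound = 4.
Scan x ∈ F_5. For each x, list the y ∈ F_5 with f(x, y) ≡ 0 and those with g(x, y) ≡ 0 (mod 5); the common zeros in that column are the intersection.
  x = 0: f ≡ 0 at y ∈ ∅; g ≡ 0 at y ∈ {1}; common: ∅.
  x = 1: f ≡ 0 at y ∈ {3, 4}; g ≡ 0 at y ∈ {0}; common: ∅.
  x = 2: f ≡ 0 at y ∈ {0, 3}; g ≡ 0 at y ∈ ∅; common: ∅.
  x = 3: f ≡ 0 at y ∈ ∅; g ≡ 0 at y ∈ {0}; common: ∅.
  x = 4: f ≡ 0 at y ∈ {0}; g ≡ 0 at y ∈ {4}; common: ∅.
Collecting: common zeros = ∅, so the count is 0.
Comparison with the Bézout bound: 0 ≤ 4 = deg(f)·deg(g), as expected for curves with no common component (the affine F_5-count falls short of the bound because intersections may lie at infinity, over extension fields, or carry multiplicity).


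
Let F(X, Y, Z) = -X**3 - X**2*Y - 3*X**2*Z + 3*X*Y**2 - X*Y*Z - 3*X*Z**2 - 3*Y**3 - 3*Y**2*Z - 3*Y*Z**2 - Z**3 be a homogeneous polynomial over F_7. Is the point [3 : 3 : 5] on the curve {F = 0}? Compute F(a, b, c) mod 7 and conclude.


F(3,3,5) ≡ 1 (mod 7); P is NOT on the curve.

Evaluate F(3, 3, 5) term-by-term (mod 7).
  -X**3 ↦ -1·27·1·1 = -27
  -X**2*Y ↦ -1·9·3·1 = -27
  -3*X**2*Z ↦ -3·9·1·5 = -135
  3*X*Y**2 ↦ 3·3·9·1 = 81
  -X*Y*Z ↦ -1·3·3·5 = -45
  -3*X*Z**2 ↦ -3·3·1·25 = -225
  -3*Y**3 ↦ -3·1·27·1 = -81
  -3*Y**2*Z ↦ -3·1·9·5 = -135
  -3*Y*Z**2 ↦ -3·1·3·25 = -225
  -Z**3 ↦ -1·1·1·125 = -125
Sum: F(3, 3, 5) = (-27) + (-27) + (-135) + (81) + (-45) + (-225) + (-81) + (-135) + (-225) + (-125) = -944.
Reducing mod 7: -944 ≡ 1 (mod 7).
Since F(a, b, c) ≡ 1 ≠ 0 (mod 7), P does NOT lie on the curve.


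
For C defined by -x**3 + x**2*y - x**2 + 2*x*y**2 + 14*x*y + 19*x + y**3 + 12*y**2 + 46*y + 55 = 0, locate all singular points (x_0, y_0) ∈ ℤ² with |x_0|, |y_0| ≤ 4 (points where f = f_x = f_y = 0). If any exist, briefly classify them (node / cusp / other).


Singular points: {(-1, -3)}; classification: node.

Compute partial derivatives:
  f_x = -3*x**2 + 2*x*y - 2*x + 2*y**2 + 14*y + 19.
  f_y = x**2 + 4*x*y + 14*x + 3*y**2 + 24*y + 46.
Scan x_0 ∈ {−4, ..., 4}. For each x_0, f_y(x_0, y) is a polynomial in y; find its integer roots y ∈ {−4, ..., 4}, then test f_x and f at those candidates.
  x = -4: f_y(-4, y) = 3*y**2 + 8*y + 6; no integer root y with |y| ≤ 4.
  x = -3: f_y(-3, y) = 3*y**2 + 12*y + 13; no integer root y with |y| ≤ 4.
  x = -2: f_y(-2, y) = 3*y**2 + 16*y + 22; no integer root y with |y| ≤ 4.
  x = -1: f_y(-1, y) = 3*y**2 + 20*y + 33; vanishes at y ∈ {-3}. (-1, -3): f_x = 0, f = 0 — SINGULAR.
  x = 0: f_y(0, y) = 3*y**2 + 24*y + 46; no integer root y with |y| ≤ 4.
  x = 1: f_y(1, y) = 3*y**2 + 28*y + 61; no integer root y with |y| ≤ 4.
  x = 2: f_y(2, y) = 3*y**2 + 32*y + 78; no integer root y with |y| ≤ 4.
  x = 3: f_y(3, y) = 3*y**2 + 36*y + 97; no integer root y with |y| ≤ 4.
  x = 4: f_y(4, y) = 3*y**2 + 40*y + 118; no integer root y with |y| ≤ 4.
Only singular point on the grid: (-1, -3).
Classify: substitute x = -1 + u, y = -3 + v and expand: f = -u**3 + u**2*v - u**2 + 2*u*v**2 + v**3 + v**2.
No constant or linear terms (consistent with a singular point). Quadratic part: -u**2 + v**2. Cubic part: -u**3 + u**2*v + 2*u*v**2 + v**3.
The quadratic part v**2 - u**2 = (v − u)(v + u) splits into two distinct linear factors, so there are two distinct tangent lines y − -3 = ±(x − -1) — this is a node (ordinary double point).
Classification: node.


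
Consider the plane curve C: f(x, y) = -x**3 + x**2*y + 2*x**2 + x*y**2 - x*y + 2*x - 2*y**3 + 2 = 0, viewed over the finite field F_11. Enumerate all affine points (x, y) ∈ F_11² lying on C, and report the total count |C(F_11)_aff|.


Affine F_11-points: {(0, 1), (1, 5), (4, 0), (5, 5), (7, 4), (10, 9)}; count = 6.

For each of the 121 pairs (x, y) ∈ F_11², evaluate f(x, y) mod 11. Record the zeros.
  x = 0: [0↦2, 1↦0, 2↦8, 3↦3, 4↦6, 5↦5, 6↦10, 7↦9, 8↦1, 9↦7, 10↦4]  zeros at y ∈ {1}
  x = 1: [0↦5, 1↦4, 2↦4, 3↦4, 4↦3, 5↦0, 6↦5, 7↦6, 8↦2, 9↦3, 10↦8]  zeros at y ∈ {5}
  x = 2: [0↦6, 1↦8, 2↦2, 3↦9, 4↦6, 5↦3, 6↦10, 7↦4, 8↦6, 9↦4, 10↦8]  zeros at y ∈ ∅
  x = 3: [0↦10, 1↦6, 2↦7, 3↦1, 4↦9, 5↦8, 6↦8, 7↦8, 8↦7, 9↦4, 10↦9]  zeros at y ∈ ∅
  x = 4: [0↦0, 1↦3, 2↦2, 3↦7, 4↦6, 5↦9, 6↦4, 7↦1, 8↦10, 9↦8, 10↦5]  zeros at y ∈ {0}
  x = 5: [0↦3, 1↦4, 2↦3, 3↦10, 4↦2, 5↦0, 6↦3, 7↦10, 8↦9, 9↦10, 10↦1]  zeros at y ∈ {5}
  x = 6: [0↦2, 1↦3, 2↦4, 3↦4, 4↦2, 5↦8, 6↦10, 7↦7, 8↦9, 9↦4, 10↦2]  zeros at y ∈ ∅
  x = 7: [0↦2, 1↦5, 2↦10, 3↦5, 4↦0, 5↦5, 6↦8, 7↦8, 8↦4, 9↦6, 10↦2]  zeros at y ∈ {4}
  x = 8: [0↦8, 1↦4, 2↦4, 3↦7, 4↦1, 5↦7, 6↦2, 7↦7, 8↦10, 9↦10, 10↦6]  zeros at y ∈ ∅
  x = 9: [0↦3, 1↦5, 2↦2, 3↦4, 4↦10, 5↦8, 6↦8, 7↦9, 8↦10, 9↦10, 10↦8]  zeros at y ∈ ∅
  x = 10: [0↦3, 1↦2, 2↦9, 3↦1, 4↦10, 5↦2, 6↦9, 7↦8, 8↦9, 9↦0, 10↦2]  zeros at y ∈ {9}
Collecting zeros: affine points = {(0, 1), (1, 5), (4, 0), (5, 5), (7, 4), (10, 9)}.
Total count |C(F_11)_aff| = 6.


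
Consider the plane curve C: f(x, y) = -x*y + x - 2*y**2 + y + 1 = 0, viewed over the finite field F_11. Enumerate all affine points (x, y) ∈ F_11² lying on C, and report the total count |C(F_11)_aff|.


Affine F_11-points: {(0, 1), (0, 5), (1, 1), (1, 10), (2, 1), (2, 4), (3, 1), (3, 9), (4, 1), (4, 3), (5, 1), (5, 8), (6, 1), (6, 2), (7, 1), (7, 7), (8, 1), (9, 1), (9, 6), (10, 0), (10, 1)}; count = 21.

For each of the 121 pairs (x, y) ∈ F_11², evaluate f(x, y) mod 11. Record the zeros.
  x = 0: [0↦1, 1↦0, 2↦6, 3↦8, 4↦6, 5↦0, 6↦1, 7↦9, 8↦2, 9↦2, 10↦9]  zeros at y ∈ {1, 5}
  x = 1: [0↦2, 1↦0, 2↦5, 3↦6, 4↦3, 5↦7, 6↦7, 7↦3, 8↦6, 9↦5, 10↦0]  zeros at y ∈ {1, 10}
  x = 2: [0↦3, 1↦0, 2↦4, 3↦4, 4↦0, 5↦3, 6↦2, 7↦8, 8↦10, 9↦8, 10↦2]  zeros at y ∈ {1, 4}
  x = 3: [0↦4, 1↦0, 2↦3, 3↦2, 4↦8, 5↦10, 6↦8, 7↦2, 8↦3, 9↦0, 10↦4]  zeros at y ∈ {1, 9}
  x = 4: [0↦5, 1↦0, 2↦2, 3↦0, 4↦5, 5↦6, 6↦3, 7↦7, 8↦7, 9↦3, 10↦6]  zeros at y ∈ {1, 3}
  x = 5: [0↦6, 1↦0, 2↦1, 3↦9, 4↦2, 5↦2, 6↦9, 7↦1, 8↦0, 9↦6, 10↦8]  zeros at y ∈ {1, 8}
  x = 6: [0↦7, 1↦0, 2↦0, 3↦7, 4↦10, 5↦9, 6↦4, 7↦6, 8↦4, 9↦9, 10↦10]  zeros at y ∈ {1, 2}
  x = 7: [0↦8, 1↦0, 2↦10, 3↦5, 4↦7, 5↦5, 6↦10, 7↦0, 8↦8, 9↦1, 10↦1]  zeros at y ∈ {1, 7}
  x = 8: [0↦9, 1↦0, 2↦9, 3↦3, 4↦4, 5↦1, 6↦5, 7↦5, 8↦1, 9↦4, 10↦3]  zeros at y ∈ {1}
  x = 9: [0↦10, 1↦0, 2↦8, 3↦1, 4↦1, 5↦8, 6↦0, 7↦10, 8↦5, 9↦7, 10↦5]  zeros at y ∈ {1, 6}
  x = 10: [0↦0, 1↦0, 2↦7, 3↦10, 4↦9, 5↦4, 6↦6, 7↦4, 8↦9, 9↦10, 10↦7]  zeros at y ∈ {0, 1}
Collecting zeros: affine points = {(0, 1), (0, 5), (1, 1), (1, 10), (2, 1), (2, 4), (3, 1), (3, 9), (4, 1), (4, 3), (5, 1), (5, 8), (6, 1), (6, 2), (7, 1), (7, 7), (8, 1), (9, 1), (9, 6), (10, 0), (10, 1)}.
Total count |C(F_11)_aff| = 21.


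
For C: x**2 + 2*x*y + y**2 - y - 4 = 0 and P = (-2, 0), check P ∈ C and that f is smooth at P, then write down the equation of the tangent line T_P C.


Tangent line at P: -4*x - 5*y - 8 = 0.

Step 1: f(-2, 0) = 0, so P lies on C.
Step 2: partial derivatives
  f_x(x, y) = 2*x + 2*y, f_y(x, y) = 2*x + 2*y - 1.
  f_x(P) = -4, f_y(P) = -5 (gradient nonzero, so P is smooth).
Step 3: tangent line at P: -4·(x − -2) + -5·(y − 0) = 0.
Expanding: -4*x - 5*y - 8 = 0.


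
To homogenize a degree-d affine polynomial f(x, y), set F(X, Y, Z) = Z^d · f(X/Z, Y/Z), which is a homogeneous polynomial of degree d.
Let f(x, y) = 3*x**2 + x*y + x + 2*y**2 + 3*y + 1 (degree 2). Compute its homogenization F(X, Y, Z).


F(X, Y, Z) = 3*X**2 + X*Y + X*Z + 2*Y**2 + 3*Y*Z + Z**2

deg(f) = 2.
Substitute x = X/Z, y = Y/Z into f, then multiply by Z^2.
  monomial 3·x^2·y^0 ↦ 3·X^2·Y^0·Z^0.
  monomial 1·x^1·y^1 ↦ 1·X^1·Y^1·Z^0.
  monomial 1·x^1·y^0 ↦ 1·X^1·Y^0·Z^1.
  monomial 2·x^0·y^2 ↦ 2·X^0·Y^2·Z^0.
  monomial 3·x^0·y^1 ↦ 3·X^0·Y^1·Z^1.
  monomial 1·x^0·y^0 ↦ 1·X^0·Y^0·Z^2.
Collecting: F(X, Y, Z) = 3*X**2 + X*Y + X*Z + 2*Y**2 + 3*Y*Z + Z**2.


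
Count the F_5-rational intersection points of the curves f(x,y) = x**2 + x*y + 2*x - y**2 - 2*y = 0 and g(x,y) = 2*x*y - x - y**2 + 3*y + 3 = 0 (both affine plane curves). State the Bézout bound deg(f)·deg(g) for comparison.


Common zeros: {(3, 0)}; count = 1; Bézout bound = 4.

deg(f) = 2, deg(g) = 2, so Bézout bound = 4.
Scan x ∈ F_5. For each x, list the y ∈ F_5 with f(x, y) ≡ 0 and those with g(x, y) ≡ 0 (mod 5); the common zeros in that column are the intersection.
  x = 0: f ≡ 0 at y ∈ {0, 3}; g ≡ 0 at y ∈ {1, 2}; common: ∅.
  x = 1: f ≡ 0 at y ∈ ∅; g ≡ 0 at y ∈ ∅; common: ∅.
  x = 2: f ≡ 0 at y ∈ ∅; g ≡ 0 at y ∈ ∅; common: ∅.
  x = 3: f ≡ 0 at y ∈ {0, 1}; g ≡ 0 at y ∈ {0, 4}; common: {0}.
  x = 4: f ≡ 0 at y ∈ {1}; g ≡ 0 at y ∈ ∅; common: ∅.
Collecting: common zeros = {(3, 0)}, so the count is 1.
Comparison with the Bézout bound: 1 ≤ 4 = deg(f)·deg(g), as expected for curves with no common component (the affine F_5-count falls short of the bound because intersections may lie at infinity, over extension fields, or carry multiplicity).


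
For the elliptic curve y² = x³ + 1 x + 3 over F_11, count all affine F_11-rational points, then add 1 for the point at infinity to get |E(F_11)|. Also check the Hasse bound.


Affine points = {(0, 5), (0, 6), (1, 4), (1, 7), (3, 0), (4, 4), (4, 7), (5, 1), (5, 10), (6, 4), (6, 7), (7, 1), (7, 10), (9, 2), (9, 9), (10, 1), (10, 10)}; affine count = 17; |E(F_11)| = 18.

Discriminant check: Δ ∝ 4a³ + 27b² = 4·1³ + 27·3² = 4·1 + 27·9 ≡ 5 (mod 11). Nonzero ⇒ E is nonsingular.
For each x ∈ F_11, compute rhs = x³ + 1·x + 3 mod 11, then count y ∈ F_11 with y² ≡ rhs.
  x = 0: rhs = 3, matching y values: 5, 6 (2 points).
  x = 1: rhs = 5, matching y values: 4, 7 (2 points).
  x = 2: rhs = 2, matching y values: none (0 points).
  x = 3: rhs = 0, matching y values: 0 (1 points).
  x = 4: rhs = 5, matching y values: 4, 7 (2 points).
  x = 5: rhs = 1, matching y values: 1, 10 (2 points).
  x = 6: rhs = 5, matching y values: 4, 7 (2 points).
  x = 7: rhs = 1, matching y values: 1, 10 (2 points).
  x = 8: rhs = 6, matching y values: none (0 points).
  x = 9: rhs = 4, matching y values: 2, 9 (2 points).
  x = 10: rhs = 1, matching y values: 1, 10 (2 points).
Total affine count: 17.
Full point count |E(F_11)| = 17 + 1 = 18.
Hasse bound: |18 − (11+1)| = |6| = 6 ≤ 2√11 ≈ 6.6332 ✓.


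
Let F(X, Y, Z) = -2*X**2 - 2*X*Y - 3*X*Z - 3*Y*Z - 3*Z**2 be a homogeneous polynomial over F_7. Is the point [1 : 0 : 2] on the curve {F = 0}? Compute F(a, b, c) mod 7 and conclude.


F(1,0,2) ≡ 1 (mod 7); P is NOT on the curve.

Evaluate F(1, 0, 2) term-by-term (mod 7).
  -2*X**2 ↦ -2·1·1·1 = -2
  -2*X*Y ↦ -2·1·0·1 = 0
  -3*X*Z ↦ -3·1·1·2 = -6
  -3*Y*Z ↦ -3·1·0·2 = 0
  -3*Z**2 ↦ -3·1·1·4 = -12
Sum: F(1, 0, 2) = (-2) + (0) + (-6) + (0) + (-12) = -20.
Reducing mod 7: -20 ≡ 1 (mod 7).
Since F(a, b, c) ≡ 1 ≠ 0 (mod 7), P does NOT lie on the curve.


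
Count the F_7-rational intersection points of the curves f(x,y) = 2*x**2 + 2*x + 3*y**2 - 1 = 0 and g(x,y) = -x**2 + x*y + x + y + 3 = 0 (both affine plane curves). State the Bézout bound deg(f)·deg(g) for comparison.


Common zeros: {(4, 6)}; count = 1; Bézout bound = 4.

deg(f) = 2, deg(g) = 2, so Bézout bound = 4.
Scan x ∈ F_7. For each x, list the y ∈ F_7 with f(x, y) ≡ 0 and those with g(x, y) ≡ 0 (mod 7); the common zeros in that column are the intersection.
  x = 0: f ≡ 0 at y ∈ ∅; g ≡ 0 at y ∈ {4}; common: ∅.
  x = 1: f ≡ 0 at y ∈ ∅; g ≡ 0 at y ∈ {2}; common: ∅.
  x = 2: f ≡ 0 at y ∈ {1, 6}; g ≡ 0 at y ∈ {2}; common: ∅.
  x = 3: f ≡ 0 at y ∈ {2, 5}; g ≡ 0 at y ∈ {6}; common: ∅.
  x = 4: f ≡ 0 at y ∈ {1, 6}; g ≡ 0 at y ∈ {6}; common: {6}.
  x = 5: f ≡ 0 at y ∈ ∅; g ≡ 0 at y ∈ {4}; common: ∅.
  x = 6: f ≡ 0 at y ∈ ∅; g ≡ 0 at y ∈ ∅; common: ∅.
Collecting: common zeros = {(4, 6)}, so the count is 1.
Comparison with the Bézout bound: 1 ≤ 4 = deg(f)·deg(g), as expected for curves with no common component (the affine F_7-count falls short of the bound because intersections may lie at infinity, over extension fields, or carry multiplicity).


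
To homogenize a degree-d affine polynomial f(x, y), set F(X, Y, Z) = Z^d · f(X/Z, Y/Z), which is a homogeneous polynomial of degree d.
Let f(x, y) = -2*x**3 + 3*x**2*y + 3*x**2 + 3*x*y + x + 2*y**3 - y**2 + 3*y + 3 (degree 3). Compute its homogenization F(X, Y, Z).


F(X, Y, Z) = -2*X**3 + 3*X**2*Y + 3*X**2*Z + 3*X*Y*Z + X*Z**2 + 2*Y**3 - Y**2*Z + 3*Y*Z**2 + 3*Z**3

deg(f) = 3.
Substitute x = X/Z, y = Y/Z into f, then multiply by Z^3.
  monomial -2·x^3·y^0 ↦ -2·X^3·Y^0·Z^0.
  monomial 3·x^2·y^1 ↦ 3·X^2·Y^1·Z^0.
  monomial 3·x^2·y^0 ↦ 3·X^2·Y^0·Z^1.
  monomial 3·x^1·y^1 ↦ 3·X^1·Y^1·Z^1.
  monomial 1·x^1·y^0 ↦ 1·X^1·Y^0·Z^2.
  monomial 2·x^0·y^3 ↦ 2·X^0·Y^3·Z^0.
  monomial -1·x^0·y^2 ↦ -1·X^0·Y^2·Z^1.
  monomial 3·x^0·y^1 ↦ 3·X^0·Y^1·Z^2.
  monomial 3·x^0·y^0 ↦ 3·X^0·Y^0·Z^3.
Collecting: F(X, Y, Z) = -2*X**3 + 3*X**2*Y + 3*X**2*Z + 3*X*Y*Z + X*Z**2 + 2*Y**3 - Y**2*Z + 3*Y*Z**2 + 3*Z**3.


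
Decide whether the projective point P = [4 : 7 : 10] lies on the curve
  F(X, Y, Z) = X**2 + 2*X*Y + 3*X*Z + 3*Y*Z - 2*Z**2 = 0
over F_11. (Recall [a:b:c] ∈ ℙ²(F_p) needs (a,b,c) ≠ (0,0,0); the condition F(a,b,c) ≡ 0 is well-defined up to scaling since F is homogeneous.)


F(4,7,10) ≡ 4 (mod 11); P is NOT on the curve.

Evaluate F(4, 7, 10) term-by-term (mod 11).
  X**2 ↦ 1·16·1·1 = 16
  2*X*Y ↦ 2·4·7·1 = 56
  3*X*Z ↦ 3·4·1·10 = 120
  3*Y*Z ↦ 3·1·7·10 = 210
  -2*Z**2 ↦ -2·1·1·100 = -200
Sum: F(4, 7, 10) = (16) + (56) + (120) + (210) + (-200) = 202.
Reducing mod 11: 202 ≡ 4 (mod 11).
Since F(a, b, c) ≡ 4 ≠ 0 (mod 11), P does NOT lie on the curve.


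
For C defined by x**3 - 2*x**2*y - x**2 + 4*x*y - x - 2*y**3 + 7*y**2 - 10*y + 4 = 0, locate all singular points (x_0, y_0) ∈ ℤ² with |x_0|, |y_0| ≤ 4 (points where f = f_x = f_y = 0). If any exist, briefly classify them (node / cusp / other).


Singular points: {(1, 1)}; classification: cusp.

Compute partial derivatives:
  f_x = 3*x**2 - 4*x*y - 2*x + 4*y - 1.
  f_y = -2*x**2 + 4*x - 6*y**2 + 14*y - 10.
Scan x_0 ∈ {−4, ..., 4}. For each x_0, f_y(x_0, y) is a polynomial in y; find its integer roots y ∈ {−4, ..., 4}, then test f_x and f at those candidates.
  x = -4: f_y(-4, y) = -6*y**2 + 14*y - 58; no integer root y with |y| ≤ 4.
  x = -3: f_y(-3, y) = -6*y**2 + 14*y - 40; no integer root y with |y| ≤ 4.
  x = -2: f_y(-2, y) = -6*y**2 + 14*y - 26; no integer root y with |y| ≤ 4.
  x = -1: f_y(-1, y) = -6*y**2 + 14*y - 16; no integer root y with |y| ≤ 4.
  x = 0: f_y(0, y) = -6*y**2 + 14*y - 10; no integer root y with |y| ≤ 4.
  x = 1: f_y(1, y) = -6*y**2 + 14*y - 8; vanishes at y ∈ {1}. (1, 1): f_x = 0, f = 0 — SINGULAR.
  x = 2: f_y(2, y) = -6*y**2 + 14*y - 10; no integer root y with |y| ≤ 4.
  x = 3: f_y(3, y) = -6*y**2 + 14*y - 16; no integer root y with |y| ≤ 4.
  x = 4: f_y(4, y) = -6*y**2 + 14*y - 26; no integer root y with |y| ≤ 4.
Only singular point on the grid: (1, 1).
Classify: substitute x = 1 + u, y = 1 + v and expand: f = u**3 - 2*u**2*v - 2*v**3 + v**2.
No constant or linear terms (consistent with a singular point). Quadratic part: v**2. Cubic part: u**3 - 2*u**2*v - 2*v**3.
The quadratic part v**2 is a perfect square, so there is a single (double) tangent line v = 0, i.e. y = 1. Restricting the cubic part to that line (v = 0) leaves u**3 ≠ 0, so f is not divisible by v and the branch is v² ≈ -u**3 to lowest order — this is a cusp.
Classification: cusp.


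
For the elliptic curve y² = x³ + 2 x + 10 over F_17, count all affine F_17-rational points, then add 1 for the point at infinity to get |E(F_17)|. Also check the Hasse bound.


Affine points = {(1, 8), (1, 9), (3, 3), (3, 14), (5, 3), (5, 14), (6, 0), (9, 3), (9, 14), (15, 7), (15, 10)}; affine count = 11; |E(F_17)| = 12.

Discriminant check: Δ ∝ 4a³ + 27b² = 4·2³ + 27·10² = 4·8 + 27·100 ≡ 12 (mod 17). Nonzero ⇒ E is nonsingular.
For each x ∈ F_17, compute rhs = x³ + 2·x + 10 mod 17, then count y ∈ F_17 with y² ≡ rhs.
  x = 0: rhs = 10, matching y values: none (0 points).
  x = 1: rhs = 13, matching y values: 8, 9 (2 points).
  x = 2: rhs = 5, matching y values: none (0 points).
  x = 3: rhs = 9, matching y values: 3, 14 (2 points).
  x = 4: rhs = 14, matching y values: none (0 points).
  x = 5: rhs = 9, matching y values: 3, 14 (2 points).
  x = 6: rhs = 0, matching y values: 0 (1 points).
  x = 7: rhs = 10, matching y values: none (0 points).
  x = 8: rhs = 11, matching y values: none (0 points).
  x = 9: rhs = 9, matching y values: 3, 14 (2 points).
  x = 10: rhs = 10, matching y values: none (0 points).
  x = 11: rhs = 3, matching y values: none (0 points).
  x = 12: rhs = 11, matching y values: none (0 points).
  x = 13: rhs = 6, matching y values: none (0 points).
  x = 14: rhs = 11, matching y values: none (0 points).
  x = 15: rhs = 15, matching y values: 7, 10 (2 points).
  x = 16: rhs = 7, matching y values: none (0 points).
Total affine count: 11.
Full point count |E(F_17)| = 11 + 1 = 12.
Hasse bound: |12 − (17+1)| = |-6| = 6 ≤ 2√17 ≈ 8.2462 ✓.
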